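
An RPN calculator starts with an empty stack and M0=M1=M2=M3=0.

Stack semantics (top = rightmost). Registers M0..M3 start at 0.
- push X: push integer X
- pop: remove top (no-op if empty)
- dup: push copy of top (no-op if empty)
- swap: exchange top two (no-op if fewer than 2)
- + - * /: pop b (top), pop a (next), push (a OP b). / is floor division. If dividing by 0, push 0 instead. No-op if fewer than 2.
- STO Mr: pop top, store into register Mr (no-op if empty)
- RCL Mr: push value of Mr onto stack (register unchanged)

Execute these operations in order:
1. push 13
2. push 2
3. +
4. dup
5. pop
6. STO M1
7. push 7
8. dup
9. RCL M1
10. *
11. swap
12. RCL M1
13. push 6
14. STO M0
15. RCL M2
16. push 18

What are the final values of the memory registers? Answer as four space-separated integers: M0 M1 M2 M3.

After op 1 (push 13): stack=[13] mem=[0,0,0,0]
After op 2 (push 2): stack=[13,2] mem=[0,0,0,0]
After op 3 (+): stack=[15] mem=[0,0,0,0]
After op 4 (dup): stack=[15,15] mem=[0,0,0,0]
After op 5 (pop): stack=[15] mem=[0,0,0,0]
After op 6 (STO M1): stack=[empty] mem=[0,15,0,0]
After op 7 (push 7): stack=[7] mem=[0,15,0,0]
After op 8 (dup): stack=[7,7] mem=[0,15,0,0]
After op 9 (RCL M1): stack=[7,7,15] mem=[0,15,0,0]
After op 10 (*): stack=[7,105] mem=[0,15,0,0]
After op 11 (swap): stack=[105,7] mem=[0,15,0,0]
After op 12 (RCL M1): stack=[105,7,15] mem=[0,15,0,0]
After op 13 (push 6): stack=[105,7,15,6] mem=[0,15,0,0]
After op 14 (STO M0): stack=[105,7,15] mem=[6,15,0,0]
After op 15 (RCL M2): stack=[105,7,15,0] mem=[6,15,0,0]
After op 16 (push 18): stack=[105,7,15,0,18] mem=[6,15,0,0]

Answer: 6 15 0 0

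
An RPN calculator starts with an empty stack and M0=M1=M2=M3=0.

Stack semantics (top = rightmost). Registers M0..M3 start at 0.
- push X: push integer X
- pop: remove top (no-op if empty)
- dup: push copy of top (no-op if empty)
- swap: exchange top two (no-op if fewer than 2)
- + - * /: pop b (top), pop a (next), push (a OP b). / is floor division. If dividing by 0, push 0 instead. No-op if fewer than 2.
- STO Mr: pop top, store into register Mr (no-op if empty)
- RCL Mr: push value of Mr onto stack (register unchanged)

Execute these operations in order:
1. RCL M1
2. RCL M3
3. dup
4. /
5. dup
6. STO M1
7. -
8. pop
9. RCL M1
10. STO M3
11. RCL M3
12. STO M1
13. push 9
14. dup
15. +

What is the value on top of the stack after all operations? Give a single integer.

Answer: 18

Derivation:
After op 1 (RCL M1): stack=[0] mem=[0,0,0,0]
After op 2 (RCL M3): stack=[0,0] mem=[0,0,0,0]
After op 3 (dup): stack=[0,0,0] mem=[0,0,0,0]
After op 4 (/): stack=[0,0] mem=[0,0,0,0]
After op 5 (dup): stack=[0,0,0] mem=[0,0,0,0]
After op 6 (STO M1): stack=[0,0] mem=[0,0,0,0]
After op 7 (-): stack=[0] mem=[0,0,0,0]
After op 8 (pop): stack=[empty] mem=[0,0,0,0]
After op 9 (RCL M1): stack=[0] mem=[0,0,0,0]
After op 10 (STO M3): stack=[empty] mem=[0,0,0,0]
After op 11 (RCL M3): stack=[0] mem=[0,0,0,0]
After op 12 (STO M1): stack=[empty] mem=[0,0,0,0]
After op 13 (push 9): stack=[9] mem=[0,0,0,0]
After op 14 (dup): stack=[9,9] mem=[0,0,0,0]
After op 15 (+): stack=[18] mem=[0,0,0,0]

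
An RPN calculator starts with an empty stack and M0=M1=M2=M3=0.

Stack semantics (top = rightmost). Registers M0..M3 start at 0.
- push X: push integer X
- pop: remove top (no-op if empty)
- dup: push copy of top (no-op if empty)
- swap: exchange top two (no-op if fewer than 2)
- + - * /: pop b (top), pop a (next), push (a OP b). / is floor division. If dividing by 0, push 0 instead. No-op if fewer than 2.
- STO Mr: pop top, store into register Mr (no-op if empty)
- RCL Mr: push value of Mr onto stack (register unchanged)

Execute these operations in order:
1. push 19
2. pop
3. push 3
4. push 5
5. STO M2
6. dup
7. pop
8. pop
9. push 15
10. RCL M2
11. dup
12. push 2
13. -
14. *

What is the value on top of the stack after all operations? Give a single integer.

Answer: 15

Derivation:
After op 1 (push 19): stack=[19] mem=[0,0,0,0]
After op 2 (pop): stack=[empty] mem=[0,0,0,0]
After op 3 (push 3): stack=[3] mem=[0,0,0,0]
After op 4 (push 5): stack=[3,5] mem=[0,0,0,0]
After op 5 (STO M2): stack=[3] mem=[0,0,5,0]
After op 6 (dup): stack=[3,3] mem=[0,0,5,0]
After op 7 (pop): stack=[3] mem=[0,0,5,0]
After op 8 (pop): stack=[empty] mem=[0,0,5,0]
After op 9 (push 15): stack=[15] mem=[0,0,5,0]
After op 10 (RCL M2): stack=[15,5] mem=[0,0,5,0]
After op 11 (dup): stack=[15,5,5] mem=[0,0,5,0]
After op 12 (push 2): stack=[15,5,5,2] mem=[0,0,5,0]
After op 13 (-): stack=[15,5,3] mem=[0,0,5,0]
After op 14 (*): stack=[15,15] mem=[0,0,5,0]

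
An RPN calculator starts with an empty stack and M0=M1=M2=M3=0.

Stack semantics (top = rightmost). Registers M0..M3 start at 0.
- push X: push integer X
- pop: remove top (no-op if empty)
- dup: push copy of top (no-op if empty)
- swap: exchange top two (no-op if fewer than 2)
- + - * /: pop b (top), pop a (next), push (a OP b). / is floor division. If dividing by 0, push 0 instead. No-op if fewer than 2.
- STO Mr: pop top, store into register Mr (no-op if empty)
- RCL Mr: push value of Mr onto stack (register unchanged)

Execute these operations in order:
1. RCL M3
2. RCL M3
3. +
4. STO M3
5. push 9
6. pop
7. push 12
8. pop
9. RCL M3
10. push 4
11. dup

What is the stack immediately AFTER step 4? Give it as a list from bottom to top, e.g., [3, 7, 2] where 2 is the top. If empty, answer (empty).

After op 1 (RCL M3): stack=[0] mem=[0,0,0,0]
After op 2 (RCL M3): stack=[0,0] mem=[0,0,0,0]
After op 3 (+): stack=[0] mem=[0,0,0,0]
After op 4 (STO M3): stack=[empty] mem=[0,0,0,0]

(empty)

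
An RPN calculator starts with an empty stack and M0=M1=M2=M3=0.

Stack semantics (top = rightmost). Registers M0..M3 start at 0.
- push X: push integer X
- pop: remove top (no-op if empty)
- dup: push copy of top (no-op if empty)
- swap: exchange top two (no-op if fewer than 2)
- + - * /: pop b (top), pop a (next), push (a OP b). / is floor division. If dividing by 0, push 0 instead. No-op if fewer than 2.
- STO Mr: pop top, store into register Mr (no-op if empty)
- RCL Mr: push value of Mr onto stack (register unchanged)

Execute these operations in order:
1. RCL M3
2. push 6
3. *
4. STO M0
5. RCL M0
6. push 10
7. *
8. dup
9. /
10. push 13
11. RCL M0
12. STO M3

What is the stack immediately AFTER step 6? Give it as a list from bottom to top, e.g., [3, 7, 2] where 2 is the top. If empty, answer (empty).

After op 1 (RCL M3): stack=[0] mem=[0,0,0,0]
After op 2 (push 6): stack=[0,6] mem=[0,0,0,0]
After op 3 (*): stack=[0] mem=[0,0,0,0]
After op 4 (STO M0): stack=[empty] mem=[0,0,0,0]
After op 5 (RCL M0): stack=[0] mem=[0,0,0,0]
After op 6 (push 10): stack=[0,10] mem=[0,0,0,0]

[0, 10]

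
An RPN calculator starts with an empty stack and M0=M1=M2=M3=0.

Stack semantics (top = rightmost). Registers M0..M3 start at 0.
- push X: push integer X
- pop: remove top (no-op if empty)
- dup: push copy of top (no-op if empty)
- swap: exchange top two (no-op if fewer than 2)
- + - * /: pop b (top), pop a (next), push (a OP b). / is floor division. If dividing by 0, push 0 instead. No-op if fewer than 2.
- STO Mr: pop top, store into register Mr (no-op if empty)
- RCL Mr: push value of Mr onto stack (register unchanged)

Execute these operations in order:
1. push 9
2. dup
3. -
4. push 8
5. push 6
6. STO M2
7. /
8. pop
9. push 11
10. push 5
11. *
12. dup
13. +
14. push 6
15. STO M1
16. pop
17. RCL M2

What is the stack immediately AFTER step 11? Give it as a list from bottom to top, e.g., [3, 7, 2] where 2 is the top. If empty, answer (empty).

After op 1 (push 9): stack=[9] mem=[0,0,0,0]
After op 2 (dup): stack=[9,9] mem=[0,0,0,0]
After op 3 (-): stack=[0] mem=[0,0,0,0]
After op 4 (push 8): stack=[0,8] mem=[0,0,0,0]
After op 5 (push 6): stack=[0,8,6] mem=[0,0,0,0]
After op 6 (STO M2): stack=[0,8] mem=[0,0,6,0]
After op 7 (/): stack=[0] mem=[0,0,6,0]
After op 8 (pop): stack=[empty] mem=[0,0,6,0]
After op 9 (push 11): stack=[11] mem=[0,0,6,0]
After op 10 (push 5): stack=[11,5] mem=[0,0,6,0]
After op 11 (*): stack=[55] mem=[0,0,6,0]

[55]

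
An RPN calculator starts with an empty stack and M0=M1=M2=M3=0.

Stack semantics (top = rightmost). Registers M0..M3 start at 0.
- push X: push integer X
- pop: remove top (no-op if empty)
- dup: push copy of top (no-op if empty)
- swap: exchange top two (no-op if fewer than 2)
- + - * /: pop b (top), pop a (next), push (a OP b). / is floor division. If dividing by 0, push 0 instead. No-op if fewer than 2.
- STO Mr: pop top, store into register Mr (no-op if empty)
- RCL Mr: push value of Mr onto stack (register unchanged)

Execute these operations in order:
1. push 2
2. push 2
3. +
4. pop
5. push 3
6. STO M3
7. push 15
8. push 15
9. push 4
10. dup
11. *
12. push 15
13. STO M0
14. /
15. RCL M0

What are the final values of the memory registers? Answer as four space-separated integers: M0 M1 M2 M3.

Answer: 15 0 0 3

Derivation:
After op 1 (push 2): stack=[2] mem=[0,0,0,0]
After op 2 (push 2): stack=[2,2] mem=[0,0,0,0]
After op 3 (+): stack=[4] mem=[0,0,0,0]
After op 4 (pop): stack=[empty] mem=[0,0,0,0]
After op 5 (push 3): stack=[3] mem=[0,0,0,0]
After op 6 (STO M3): stack=[empty] mem=[0,0,0,3]
After op 7 (push 15): stack=[15] mem=[0,0,0,3]
After op 8 (push 15): stack=[15,15] mem=[0,0,0,3]
After op 9 (push 4): stack=[15,15,4] mem=[0,0,0,3]
After op 10 (dup): stack=[15,15,4,4] mem=[0,0,0,3]
After op 11 (*): stack=[15,15,16] mem=[0,0,0,3]
After op 12 (push 15): stack=[15,15,16,15] mem=[0,0,0,3]
After op 13 (STO M0): stack=[15,15,16] mem=[15,0,0,3]
After op 14 (/): stack=[15,0] mem=[15,0,0,3]
After op 15 (RCL M0): stack=[15,0,15] mem=[15,0,0,3]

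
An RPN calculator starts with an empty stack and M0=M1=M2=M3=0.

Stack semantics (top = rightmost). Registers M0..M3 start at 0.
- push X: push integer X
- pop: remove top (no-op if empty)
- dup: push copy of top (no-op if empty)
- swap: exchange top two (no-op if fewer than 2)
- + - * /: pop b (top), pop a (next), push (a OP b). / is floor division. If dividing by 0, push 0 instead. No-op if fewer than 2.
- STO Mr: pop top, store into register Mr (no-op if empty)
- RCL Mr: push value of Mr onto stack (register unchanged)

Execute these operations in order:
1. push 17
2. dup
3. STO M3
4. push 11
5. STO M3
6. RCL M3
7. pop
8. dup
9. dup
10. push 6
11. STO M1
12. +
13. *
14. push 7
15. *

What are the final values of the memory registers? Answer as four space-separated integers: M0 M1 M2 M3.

Answer: 0 6 0 11

Derivation:
After op 1 (push 17): stack=[17] mem=[0,0,0,0]
After op 2 (dup): stack=[17,17] mem=[0,0,0,0]
After op 3 (STO M3): stack=[17] mem=[0,0,0,17]
After op 4 (push 11): stack=[17,11] mem=[0,0,0,17]
After op 5 (STO M3): stack=[17] mem=[0,0,0,11]
After op 6 (RCL M3): stack=[17,11] mem=[0,0,0,11]
After op 7 (pop): stack=[17] mem=[0,0,0,11]
After op 8 (dup): stack=[17,17] mem=[0,0,0,11]
After op 9 (dup): stack=[17,17,17] mem=[0,0,0,11]
After op 10 (push 6): stack=[17,17,17,6] mem=[0,0,0,11]
After op 11 (STO M1): stack=[17,17,17] mem=[0,6,0,11]
After op 12 (+): stack=[17,34] mem=[0,6,0,11]
After op 13 (*): stack=[578] mem=[0,6,0,11]
After op 14 (push 7): stack=[578,7] mem=[0,6,0,11]
After op 15 (*): stack=[4046] mem=[0,6,0,11]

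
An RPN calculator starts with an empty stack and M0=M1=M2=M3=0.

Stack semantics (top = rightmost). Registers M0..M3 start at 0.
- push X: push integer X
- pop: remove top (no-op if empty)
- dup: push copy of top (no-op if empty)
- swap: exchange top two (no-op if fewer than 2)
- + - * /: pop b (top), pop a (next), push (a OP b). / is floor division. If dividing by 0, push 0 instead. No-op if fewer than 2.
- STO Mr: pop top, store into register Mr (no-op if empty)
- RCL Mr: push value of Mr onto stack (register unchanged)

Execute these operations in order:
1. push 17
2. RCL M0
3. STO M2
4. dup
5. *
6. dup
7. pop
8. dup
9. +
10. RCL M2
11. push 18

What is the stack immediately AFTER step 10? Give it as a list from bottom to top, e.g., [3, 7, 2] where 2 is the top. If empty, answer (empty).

After op 1 (push 17): stack=[17] mem=[0,0,0,0]
After op 2 (RCL M0): stack=[17,0] mem=[0,0,0,0]
After op 3 (STO M2): stack=[17] mem=[0,0,0,0]
After op 4 (dup): stack=[17,17] mem=[0,0,0,0]
After op 5 (*): stack=[289] mem=[0,0,0,0]
After op 6 (dup): stack=[289,289] mem=[0,0,0,0]
After op 7 (pop): stack=[289] mem=[0,0,0,0]
After op 8 (dup): stack=[289,289] mem=[0,0,0,0]
After op 9 (+): stack=[578] mem=[0,0,0,0]
After op 10 (RCL M2): stack=[578,0] mem=[0,0,0,0]

[578, 0]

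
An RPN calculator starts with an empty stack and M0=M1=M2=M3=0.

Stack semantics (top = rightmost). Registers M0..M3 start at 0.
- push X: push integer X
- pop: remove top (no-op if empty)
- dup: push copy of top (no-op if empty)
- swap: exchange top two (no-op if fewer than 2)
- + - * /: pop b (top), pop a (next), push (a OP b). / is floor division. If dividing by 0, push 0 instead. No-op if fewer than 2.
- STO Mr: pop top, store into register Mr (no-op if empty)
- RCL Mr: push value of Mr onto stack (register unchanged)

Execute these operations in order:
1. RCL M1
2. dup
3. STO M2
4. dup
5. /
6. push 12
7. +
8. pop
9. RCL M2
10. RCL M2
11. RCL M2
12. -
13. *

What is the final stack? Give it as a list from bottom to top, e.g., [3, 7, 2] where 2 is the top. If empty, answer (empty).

After op 1 (RCL M1): stack=[0] mem=[0,0,0,0]
After op 2 (dup): stack=[0,0] mem=[0,0,0,0]
After op 3 (STO M2): stack=[0] mem=[0,0,0,0]
After op 4 (dup): stack=[0,0] mem=[0,0,0,0]
After op 5 (/): stack=[0] mem=[0,0,0,0]
After op 6 (push 12): stack=[0,12] mem=[0,0,0,0]
After op 7 (+): stack=[12] mem=[0,0,0,0]
After op 8 (pop): stack=[empty] mem=[0,0,0,0]
After op 9 (RCL M2): stack=[0] mem=[0,0,0,0]
After op 10 (RCL M2): stack=[0,0] mem=[0,0,0,0]
After op 11 (RCL M2): stack=[0,0,0] mem=[0,0,0,0]
After op 12 (-): stack=[0,0] mem=[0,0,0,0]
After op 13 (*): stack=[0] mem=[0,0,0,0]

Answer: [0]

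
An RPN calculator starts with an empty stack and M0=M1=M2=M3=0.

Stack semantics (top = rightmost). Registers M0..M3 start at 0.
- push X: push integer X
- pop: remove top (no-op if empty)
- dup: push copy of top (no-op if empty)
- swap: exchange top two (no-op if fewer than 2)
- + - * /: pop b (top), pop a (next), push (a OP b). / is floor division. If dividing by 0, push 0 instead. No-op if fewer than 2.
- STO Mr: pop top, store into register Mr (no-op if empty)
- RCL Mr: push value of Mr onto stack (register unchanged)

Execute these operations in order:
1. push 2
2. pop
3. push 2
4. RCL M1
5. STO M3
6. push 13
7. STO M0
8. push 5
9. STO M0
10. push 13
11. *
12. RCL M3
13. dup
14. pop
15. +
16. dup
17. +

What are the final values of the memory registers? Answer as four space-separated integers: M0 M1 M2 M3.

After op 1 (push 2): stack=[2] mem=[0,0,0,0]
After op 2 (pop): stack=[empty] mem=[0,0,0,0]
After op 3 (push 2): stack=[2] mem=[0,0,0,0]
After op 4 (RCL M1): stack=[2,0] mem=[0,0,0,0]
After op 5 (STO M3): stack=[2] mem=[0,0,0,0]
After op 6 (push 13): stack=[2,13] mem=[0,0,0,0]
After op 7 (STO M0): stack=[2] mem=[13,0,0,0]
After op 8 (push 5): stack=[2,5] mem=[13,0,0,0]
After op 9 (STO M0): stack=[2] mem=[5,0,0,0]
After op 10 (push 13): stack=[2,13] mem=[5,0,0,0]
After op 11 (*): stack=[26] mem=[5,0,0,0]
After op 12 (RCL M3): stack=[26,0] mem=[5,0,0,0]
After op 13 (dup): stack=[26,0,0] mem=[5,0,0,0]
After op 14 (pop): stack=[26,0] mem=[5,0,0,0]
After op 15 (+): stack=[26] mem=[5,0,0,0]
After op 16 (dup): stack=[26,26] mem=[5,0,0,0]
After op 17 (+): stack=[52] mem=[5,0,0,0]

Answer: 5 0 0 0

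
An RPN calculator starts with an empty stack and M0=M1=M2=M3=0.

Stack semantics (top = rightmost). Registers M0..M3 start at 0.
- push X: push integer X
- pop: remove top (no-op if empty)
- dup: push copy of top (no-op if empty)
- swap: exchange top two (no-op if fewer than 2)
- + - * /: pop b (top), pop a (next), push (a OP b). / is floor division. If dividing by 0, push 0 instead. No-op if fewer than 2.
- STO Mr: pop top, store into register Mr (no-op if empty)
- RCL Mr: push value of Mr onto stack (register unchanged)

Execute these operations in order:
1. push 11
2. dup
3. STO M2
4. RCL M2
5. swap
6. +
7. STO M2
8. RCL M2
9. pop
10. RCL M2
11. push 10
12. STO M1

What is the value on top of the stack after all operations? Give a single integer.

After op 1 (push 11): stack=[11] mem=[0,0,0,0]
After op 2 (dup): stack=[11,11] mem=[0,0,0,0]
After op 3 (STO M2): stack=[11] mem=[0,0,11,0]
After op 4 (RCL M2): stack=[11,11] mem=[0,0,11,0]
After op 5 (swap): stack=[11,11] mem=[0,0,11,0]
After op 6 (+): stack=[22] mem=[0,0,11,0]
After op 7 (STO M2): stack=[empty] mem=[0,0,22,0]
After op 8 (RCL M2): stack=[22] mem=[0,0,22,0]
After op 9 (pop): stack=[empty] mem=[0,0,22,0]
After op 10 (RCL M2): stack=[22] mem=[0,0,22,0]
After op 11 (push 10): stack=[22,10] mem=[0,0,22,0]
After op 12 (STO M1): stack=[22] mem=[0,10,22,0]

Answer: 22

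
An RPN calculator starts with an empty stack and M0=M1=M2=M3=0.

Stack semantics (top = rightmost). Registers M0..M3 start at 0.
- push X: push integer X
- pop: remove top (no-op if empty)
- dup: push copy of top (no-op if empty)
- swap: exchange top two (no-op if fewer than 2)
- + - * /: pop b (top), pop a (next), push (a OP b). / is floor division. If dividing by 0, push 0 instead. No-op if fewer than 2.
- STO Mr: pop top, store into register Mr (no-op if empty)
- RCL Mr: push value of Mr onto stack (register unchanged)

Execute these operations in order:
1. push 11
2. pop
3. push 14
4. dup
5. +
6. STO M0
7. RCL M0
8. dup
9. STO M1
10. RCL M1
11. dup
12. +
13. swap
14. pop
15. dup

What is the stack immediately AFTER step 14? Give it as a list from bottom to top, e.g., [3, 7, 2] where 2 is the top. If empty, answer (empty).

After op 1 (push 11): stack=[11] mem=[0,0,0,0]
After op 2 (pop): stack=[empty] mem=[0,0,0,0]
After op 3 (push 14): stack=[14] mem=[0,0,0,0]
After op 4 (dup): stack=[14,14] mem=[0,0,0,0]
After op 5 (+): stack=[28] mem=[0,0,0,0]
After op 6 (STO M0): stack=[empty] mem=[28,0,0,0]
After op 7 (RCL M0): stack=[28] mem=[28,0,0,0]
After op 8 (dup): stack=[28,28] mem=[28,0,0,0]
After op 9 (STO M1): stack=[28] mem=[28,28,0,0]
After op 10 (RCL M1): stack=[28,28] mem=[28,28,0,0]
After op 11 (dup): stack=[28,28,28] mem=[28,28,0,0]
After op 12 (+): stack=[28,56] mem=[28,28,0,0]
After op 13 (swap): stack=[56,28] mem=[28,28,0,0]
After op 14 (pop): stack=[56] mem=[28,28,0,0]

[56]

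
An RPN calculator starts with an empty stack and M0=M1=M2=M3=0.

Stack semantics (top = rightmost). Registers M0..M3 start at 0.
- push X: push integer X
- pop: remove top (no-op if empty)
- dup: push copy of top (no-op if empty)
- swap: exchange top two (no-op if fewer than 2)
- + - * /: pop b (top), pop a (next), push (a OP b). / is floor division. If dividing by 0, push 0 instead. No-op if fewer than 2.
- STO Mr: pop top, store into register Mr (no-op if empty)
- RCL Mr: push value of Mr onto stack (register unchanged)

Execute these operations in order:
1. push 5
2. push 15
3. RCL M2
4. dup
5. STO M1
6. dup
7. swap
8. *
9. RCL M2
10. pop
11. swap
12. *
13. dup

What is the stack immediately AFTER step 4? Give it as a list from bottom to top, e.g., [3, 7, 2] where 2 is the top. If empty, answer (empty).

After op 1 (push 5): stack=[5] mem=[0,0,0,0]
After op 2 (push 15): stack=[5,15] mem=[0,0,0,0]
After op 3 (RCL M2): stack=[5,15,0] mem=[0,0,0,0]
After op 4 (dup): stack=[5,15,0,0] mem=[0,0,0,0]

[5, 15, 0, 0]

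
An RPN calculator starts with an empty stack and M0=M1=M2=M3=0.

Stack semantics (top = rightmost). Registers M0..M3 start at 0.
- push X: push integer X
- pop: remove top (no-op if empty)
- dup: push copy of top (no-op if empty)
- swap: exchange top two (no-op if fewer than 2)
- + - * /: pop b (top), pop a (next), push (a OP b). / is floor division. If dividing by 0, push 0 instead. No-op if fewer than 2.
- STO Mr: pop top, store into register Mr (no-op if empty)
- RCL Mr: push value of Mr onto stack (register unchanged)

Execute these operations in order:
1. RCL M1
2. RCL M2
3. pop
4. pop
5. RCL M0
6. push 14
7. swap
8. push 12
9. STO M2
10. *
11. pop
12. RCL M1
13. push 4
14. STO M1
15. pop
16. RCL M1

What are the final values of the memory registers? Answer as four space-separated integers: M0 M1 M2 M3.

After op 1 (RCL M1): stack=[0] mem=[0,0,0,0]
After op 2 (RCL M2): stack=[0,0] mem=[0,0,0,0]
After op 3 (pop): stack=[0] mem=[0,0,0,0]
After op 4 (pop): stack=[empty] mem=[0,0,0,0]
After op 5 (RCL M0): stack=[0] mem=[0,0,0,0]
After op 6 (push 14): stack=[0,14] mem=[0,0,0,0]
After op 7 (swap): stack=[14,0] mem=[0,0,0,0]
After op 8 (push 12): stack=[14,0,12] mem=[0,0,0,0]
After op 9 (STO M2): stack=[14,0] mem=[0,0,12,0]
After op 10 (*): stack=[0] mem=[0,0,12,0]
After op 11 (pop): stack=[empty] mem=[0,0,12,0]
After op 12 (RCL M1): stack=[0] mem=[0,0,12,0]
After op 13 (push 4): stack=[0,4] mem=[0,0,12,0]
After op 14 (STO M1): stack=[0] mem=[0,4,12,0]
After op 15 (pop): stack=[empty] mem=[0,4,12,0]
After op 16 (RCL M1): stack=[4] mem=[0,4,12,0]

Answer: 0 4 12 0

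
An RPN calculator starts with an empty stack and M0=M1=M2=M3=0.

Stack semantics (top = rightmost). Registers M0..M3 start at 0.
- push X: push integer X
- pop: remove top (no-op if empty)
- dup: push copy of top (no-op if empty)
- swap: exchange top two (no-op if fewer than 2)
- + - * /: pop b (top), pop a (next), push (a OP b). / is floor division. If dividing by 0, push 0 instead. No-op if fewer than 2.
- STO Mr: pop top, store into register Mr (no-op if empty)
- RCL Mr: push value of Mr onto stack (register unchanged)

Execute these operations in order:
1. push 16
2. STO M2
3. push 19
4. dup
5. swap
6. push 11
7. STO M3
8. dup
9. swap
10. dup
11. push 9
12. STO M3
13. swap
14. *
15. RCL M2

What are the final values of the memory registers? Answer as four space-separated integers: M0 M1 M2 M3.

After op 1 (push 16): stack=[16] mem=[0,0,0,0]
After op 2 (STO M2): stack=[empty] mem=[0,0,16,0]
After op 3 (push 19): stack=[19] mem=[0,0,16,0]
After op 4 (dup): stack=[19,19] mem=[0,0,16,0]
After op 5 (swap): stack=[19,19] mem=[0,0,16,0]
After op 6 (push 11): stack=[19,19,11] mem=[0,0,16,0]
After op 7 (STO M3): stack=[19,19] mem=[0,0,16,11]
After op 8 (dup): stack=[19,19,19] mem=[0,0,16,11]
After op 9 (swap): stack=[19,19,19] mem=[0,0,16,11]
After op 10 (dup): stack=[19,19,19,19] mem=[0,0,16,11]
After op 11 (push 9): stack=[19,19,19,19,9] mem=[0,0,16,11]
After op 12 (STO M3): stack=[19,19,19,19] mem=[0,0,16,9]
After op 13 (swap): stack=[19,19,19,19] mem=[0,0,16,9]
After op 14 (*): stack=[19,19,361] mem=[0,0,16,9]
After op 15 (RCL M2): stack=[19,19,361,16] mem=[0,0,16,9]

Answer: 0 0 16 9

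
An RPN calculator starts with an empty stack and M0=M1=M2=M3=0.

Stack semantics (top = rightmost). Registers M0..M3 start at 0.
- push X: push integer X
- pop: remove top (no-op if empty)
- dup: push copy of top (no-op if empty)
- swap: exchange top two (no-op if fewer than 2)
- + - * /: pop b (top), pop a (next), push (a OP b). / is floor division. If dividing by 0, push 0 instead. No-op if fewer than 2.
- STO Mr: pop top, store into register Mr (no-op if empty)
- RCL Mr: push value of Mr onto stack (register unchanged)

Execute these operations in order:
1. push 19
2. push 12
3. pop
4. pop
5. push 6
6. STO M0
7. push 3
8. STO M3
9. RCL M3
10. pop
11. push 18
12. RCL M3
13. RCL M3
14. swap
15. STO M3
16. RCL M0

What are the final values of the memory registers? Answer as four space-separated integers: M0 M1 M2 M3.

Answer: 6 0 0 3

Derivation:
After op 1 (push 19): stack=[19] mem=[0,0,0,0]
After op 2 (push 12): stack=[19,12] mem=[0,0,0,0]
After op 3 (pop): stack=[19] mem=[0,0,0,0]
After op 4 (pop): stack=[empty] mem=[0,0,0,0]
After op 5 (push 6): stack=[6] mem=[0,0,0,0]
After op 6 (STO M0): stack=[empty] mem=[6,0,0,0]
After op 7 (push 3): stack=[3] mem=[6,0,0,0]
After op 8 (STO M3): stack=[empty] mem=[6,0,0,3]
After op 9 (RCL M3): stack=[3] mem=[6,0,0,3]
After op 10 (pop): stack=[empty] mem=[6,0,0,3]
After op 11 (push 18): stack=[18] mem=[6,0,0,3]
After op 12 (RCL M3): stack=[18,3] mem=[6,0,0,3]
After op 13 (RCL M3): stack=[18,3,3] mem=[6,0,0,3]
After op 14 (swap): stack=[18,3,3] mem=[6,0,0,3]
After op 15 (STO M3): stack=[18,3] mem=[6,0,0,3]
After op 16 (RCL M0): stack=[18,3,6] mem=[6,0,0,3]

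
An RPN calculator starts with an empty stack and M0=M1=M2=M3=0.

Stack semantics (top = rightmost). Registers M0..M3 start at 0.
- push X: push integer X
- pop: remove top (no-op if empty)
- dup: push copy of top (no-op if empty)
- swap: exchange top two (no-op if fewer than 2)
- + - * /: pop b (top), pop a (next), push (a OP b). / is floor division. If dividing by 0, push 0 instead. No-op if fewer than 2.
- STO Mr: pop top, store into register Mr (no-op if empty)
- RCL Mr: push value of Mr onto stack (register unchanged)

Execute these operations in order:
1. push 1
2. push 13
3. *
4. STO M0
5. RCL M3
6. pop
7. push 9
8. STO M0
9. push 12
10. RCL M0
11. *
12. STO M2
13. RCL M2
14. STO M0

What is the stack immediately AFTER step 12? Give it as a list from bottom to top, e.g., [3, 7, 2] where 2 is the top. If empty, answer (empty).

After op 1 (push 1): stack=[1] mem=[0,0,0,0]
After op 2 (push 13): stack=[1,13] mem=[0,0,0,0]
After op 3 (*): stack=[13] mem=[0,0,0,0]
After op 4 (STO M0): stack=[empty] mem=[13,0,0,0]
After op 5 (RCL M3): stack=[0] mem=[13,0,0,0]
After op 6 (pop): stack=[empty] mem=[13,0,0,0]
After op 7 (push 9): stack=[9] mem=[13,0,0,0]
After op 8 (STO M0): stack=[empty] mem=[9,0,0,0]
After op 9 (push 12): stack=[12] mem=[9,0,0,0]
After op 10 (RCL M0): stack=[12,9] mem=[9,0,0,0]
After op 11 (*): stack=[108] mem=[9,0,0,0]
After op 12 (STO M2): stack=[empty] mem=[9,0,108,0]

(empty)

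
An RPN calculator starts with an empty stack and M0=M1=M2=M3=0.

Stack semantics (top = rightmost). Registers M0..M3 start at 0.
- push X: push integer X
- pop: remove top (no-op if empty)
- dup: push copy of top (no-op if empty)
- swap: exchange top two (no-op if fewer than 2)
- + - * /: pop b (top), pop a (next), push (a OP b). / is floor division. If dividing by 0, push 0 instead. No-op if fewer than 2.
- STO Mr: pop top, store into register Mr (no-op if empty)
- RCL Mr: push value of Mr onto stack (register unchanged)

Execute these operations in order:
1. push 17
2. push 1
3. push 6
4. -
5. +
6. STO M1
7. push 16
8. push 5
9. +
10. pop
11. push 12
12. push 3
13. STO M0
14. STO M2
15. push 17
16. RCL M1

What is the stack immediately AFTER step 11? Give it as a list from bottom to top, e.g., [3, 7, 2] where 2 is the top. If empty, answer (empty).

After op 1 (push 17): stack=[17] mem=[0,0,0,0]
After op 2 (push 1): stack=[17,1] mem=[0,0,0,0]
After op 3 (push 6): stack=[17,1,6] mem=[0,0,0,0]
After op 4 (-): stack=[17,-5] mem=[0,0,0,0]
After op 5 (+): stack=[12] mem=[0,0,0,0]
After op 6 (STO M1): stack=[empty] mem=[0,12,0,0]
After op 7 (push 16): stack=[16] mem=[0,12,0,0]
After op 8 (push 5): stack=[16,5] mem=[0,12,0,0]
After op 9 (+): stack=[21] mem=[0,12,0,0]
After op 10 (pop): stack=[empty] mem=[0,12,0,0]
After op 11 (push 12): stack=[12] mem=[0,12,0,0]

[12]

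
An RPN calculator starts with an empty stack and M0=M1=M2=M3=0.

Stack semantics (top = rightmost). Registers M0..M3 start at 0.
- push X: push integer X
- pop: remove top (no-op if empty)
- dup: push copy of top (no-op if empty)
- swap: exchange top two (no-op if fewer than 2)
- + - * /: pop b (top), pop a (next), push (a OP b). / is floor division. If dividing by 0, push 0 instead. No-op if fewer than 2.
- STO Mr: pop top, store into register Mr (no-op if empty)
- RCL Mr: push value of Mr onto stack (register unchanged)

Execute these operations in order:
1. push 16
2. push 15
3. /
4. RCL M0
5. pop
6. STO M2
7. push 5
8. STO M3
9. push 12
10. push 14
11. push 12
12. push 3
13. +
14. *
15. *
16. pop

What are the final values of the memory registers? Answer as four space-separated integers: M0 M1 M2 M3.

Answer: 0 0 1 5

Derivation:
After op 1 (push 16): stack=[16] mem=[0,0,0,0]
After op 2 (push 15): stack=[16,15] mem=[0,0,0,0]
After op 3 (/): stack=[1] mem=[0,0,0,0]
After op 4 (RCL M0): stack=[1,0] mem=[0,0,0,0]
After op 5 (pop): stack=[1] mem=[0,0,0,0]
After op 6 (STO M2): stack=[empty] mem=[0,0,1,0]
After op 7 (push 5): stack=[5] mem=[0,0,1,0]
After op 8 (STO M3): stack=[empty] mem=[0,0,1,5]
After op 9 (push 12): stack=[12] mem=[0,0,1,5]
After op 10 (push 14): stack=[12,14] mem=[0,0,1,5]
After op 11 (push 12): stack=[12,14,12] mem=[0,0,1,5]
After op 12 (push 3): stack=[12,14,12,3] mem=[0,0,1,5]
After op 13 (+): stack=[12,14,15] mem=[0,0,1,5]
After op 14 (*): stack=[12,210] mem=[0,0,1,5]
After op 15 (*): stack=[2520] mem=[0,0,1,5]
After op 16 (pop): stack=[empty] mem=[0,0,1,5]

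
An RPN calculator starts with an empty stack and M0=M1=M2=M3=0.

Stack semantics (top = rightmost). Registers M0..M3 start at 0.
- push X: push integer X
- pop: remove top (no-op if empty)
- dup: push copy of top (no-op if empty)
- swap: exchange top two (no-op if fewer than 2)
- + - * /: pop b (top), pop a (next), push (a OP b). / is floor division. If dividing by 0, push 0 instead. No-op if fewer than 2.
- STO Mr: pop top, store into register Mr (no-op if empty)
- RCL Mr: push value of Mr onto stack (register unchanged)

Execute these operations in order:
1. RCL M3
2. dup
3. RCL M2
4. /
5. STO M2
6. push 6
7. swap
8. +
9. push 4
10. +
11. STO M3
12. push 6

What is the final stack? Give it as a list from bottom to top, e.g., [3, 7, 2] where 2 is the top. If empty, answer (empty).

Answer: [6]

Derivation:
After op 1 (RCL M3): stack=[0] mem=[0,0,0,0]
After op 2 (dup): stack=[0,0] mem=[0,0,0,0]
After op 3 (RCL M2): stack=[0,0,0] mem=[0,0,0,0]
After op 4 (/): stack=[0,0] mem=[0,0,0,0]
After op 5 (STO M2): stack=[0] mem=[0,0,0,0]
After op 6 (push 6): stack=[0,6] mem=[0,0,0,0]
After op 7 (swap): stack=[6,0] mem=[0,0,0,0]
After op 8 (+): stack=[6] mem=[0,0,0,0]
After op 9 (push 4): stack=[6,4] mem=[0,0,0,0]
After op 10 (+): stack=[10] mem=[0,0,0,0]
After op 11 (STO M3): stack=[empty] mem=[0,0,0,10]
After op 12 (push 6): stack=[6] mem=[0,0,0,10]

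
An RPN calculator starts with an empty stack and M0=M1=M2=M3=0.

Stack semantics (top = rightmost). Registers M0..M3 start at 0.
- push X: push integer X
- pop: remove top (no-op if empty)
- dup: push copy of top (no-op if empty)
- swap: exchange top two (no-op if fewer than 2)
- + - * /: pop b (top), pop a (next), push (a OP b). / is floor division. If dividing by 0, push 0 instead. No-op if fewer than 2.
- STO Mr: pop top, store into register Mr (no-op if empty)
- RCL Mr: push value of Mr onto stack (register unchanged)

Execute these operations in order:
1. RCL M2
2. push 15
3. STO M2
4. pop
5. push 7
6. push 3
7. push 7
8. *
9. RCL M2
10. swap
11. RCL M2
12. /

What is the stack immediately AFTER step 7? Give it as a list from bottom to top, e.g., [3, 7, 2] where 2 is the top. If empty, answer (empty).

After op 1 (RCL M2): stack=[0] mem=[0,0,0,0]
After op 2 (push 15): stack=[0,15] mem=[0,0,0,0]
After op 3 (STO M2): stack=[0] mem=[0,0,15,0]
After op 4 (pop): stack=[empty] mem=[0,0,15,0]
After op 5 (push 7): stack=[7] mem=[0,0,15,0]
After op 6 (push 3): stack=[7,3] mem=[0,0,15,0]
After op 7 (push 7): stack=[7,3,7] mem=[0,0,15,0]

[7, 3, 7]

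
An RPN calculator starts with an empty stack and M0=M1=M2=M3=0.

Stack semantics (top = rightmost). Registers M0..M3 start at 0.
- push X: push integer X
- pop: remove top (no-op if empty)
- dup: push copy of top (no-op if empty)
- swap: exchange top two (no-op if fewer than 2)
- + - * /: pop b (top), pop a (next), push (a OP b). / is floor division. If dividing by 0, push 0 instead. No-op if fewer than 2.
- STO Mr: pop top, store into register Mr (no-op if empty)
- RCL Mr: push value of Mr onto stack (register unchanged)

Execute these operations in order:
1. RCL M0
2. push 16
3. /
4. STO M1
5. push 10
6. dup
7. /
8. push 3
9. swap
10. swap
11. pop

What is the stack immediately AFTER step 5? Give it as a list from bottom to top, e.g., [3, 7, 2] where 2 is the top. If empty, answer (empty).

After op 1 (RCL M0): stack=[0] mem=[0,0,0,0]
After op 2 (push 16): stack=[0,16] mem=[0,0,0,0]
After op 3 (/): stack=[0] mem=[0,0,0,0]
After op 4 (STO M1): stack=[empty] mem=[0,0,0,0]
After op 5 (push 10): stack=[10] mem=[0,0,0,0]

[10]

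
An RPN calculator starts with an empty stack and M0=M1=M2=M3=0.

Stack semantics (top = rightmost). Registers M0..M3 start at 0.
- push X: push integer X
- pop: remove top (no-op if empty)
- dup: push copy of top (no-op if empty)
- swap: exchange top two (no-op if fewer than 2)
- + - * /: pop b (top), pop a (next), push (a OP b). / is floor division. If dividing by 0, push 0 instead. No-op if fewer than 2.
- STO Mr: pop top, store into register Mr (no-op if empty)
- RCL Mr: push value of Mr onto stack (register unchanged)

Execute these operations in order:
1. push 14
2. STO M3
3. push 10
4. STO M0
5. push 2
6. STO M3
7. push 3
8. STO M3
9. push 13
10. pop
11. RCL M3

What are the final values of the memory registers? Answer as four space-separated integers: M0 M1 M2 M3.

After op 1 (push 14): stack=[14] mem=[0,0,0,0]
After op 2 (STO M3): stack=[empty] mem=[0,0,0,14]
After op 3 (push 10): stack=[10] mem=[0,0,0,14]
After op 4 (STO M0): stack=[empty] mem=[10,0,0,14]
After op 5 (push 2): stack=[2] mem=[10,0,0,14]
After op 6 (STO M3): stack=[empty] mem=[10,0,0,2]
After op 7 (push 3): stack=[3] mem=[10,0,0,2]
After op 8 (STO M3): stack=[empty] mem=[10,0,0,3]
After op 9 (push 13): stack=[13] mem=[10,0,0,3]
After op 10 (pop): stack=[empty] mem=[10,0,0,3]
After op 11 (RCL M3): stack=[3] mem=[10,0,0,3]

Answer: 10 0 0 3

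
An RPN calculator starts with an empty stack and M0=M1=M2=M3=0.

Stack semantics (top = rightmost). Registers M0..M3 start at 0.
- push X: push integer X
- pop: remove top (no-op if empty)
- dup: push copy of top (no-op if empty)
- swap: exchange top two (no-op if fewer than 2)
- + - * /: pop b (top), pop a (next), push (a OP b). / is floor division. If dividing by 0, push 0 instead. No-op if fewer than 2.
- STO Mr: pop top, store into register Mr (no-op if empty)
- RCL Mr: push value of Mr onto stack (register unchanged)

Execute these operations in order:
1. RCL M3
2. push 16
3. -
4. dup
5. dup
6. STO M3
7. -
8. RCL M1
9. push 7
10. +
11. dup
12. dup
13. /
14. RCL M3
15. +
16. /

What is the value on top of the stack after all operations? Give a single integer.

After op 1 (RCL M3): stack=[0] mem=[0,0,0,0]
After op 2 (push 16): stack=[0,16] mem=[0,0,0,0]
After op 3 (-): stack=[-16] mem=[0,0,0,0]
After op 4 (dup): stack=[-16,-16] mem=[0,0,0,0]
After op 5 (dup): stack=[-16,-16,-16] mem=[0,0,0,0]
After op 6 (STO M3): stack=[-16,-16] mem=[0,0,0,-16]
After op 7 (-): stack=[0] mem=[0,0,0,-16]
After op 8 (RCL M1): stack=[0,0] mem=[0,0,0,-16]
After op 9 (push 7): stack=[0,0,7] mem=[0,0,0,-16]
After op 10 (+): stack=[0,7] mem=[0,0,0,-16]
After op 11 (dup): stack=[0,7,7] mem=[0,0,0,-16]
After op 12 (dup): stack=[0,7,7,7] mem=[0,0,0,-16]
After op 13 (/): stack=[0,7,1] mem=[0,0,0,-16]
After op 14 (RCL M3): stack=[0,7,1,-16] mem=[0,0,0,-16]
After op 15 (+): stack=[0,7,-15] mem=[0,0,0,-16]
After op 16 (/): stack=[0,-1] mem=[0,0,0,-16]

Answer: -1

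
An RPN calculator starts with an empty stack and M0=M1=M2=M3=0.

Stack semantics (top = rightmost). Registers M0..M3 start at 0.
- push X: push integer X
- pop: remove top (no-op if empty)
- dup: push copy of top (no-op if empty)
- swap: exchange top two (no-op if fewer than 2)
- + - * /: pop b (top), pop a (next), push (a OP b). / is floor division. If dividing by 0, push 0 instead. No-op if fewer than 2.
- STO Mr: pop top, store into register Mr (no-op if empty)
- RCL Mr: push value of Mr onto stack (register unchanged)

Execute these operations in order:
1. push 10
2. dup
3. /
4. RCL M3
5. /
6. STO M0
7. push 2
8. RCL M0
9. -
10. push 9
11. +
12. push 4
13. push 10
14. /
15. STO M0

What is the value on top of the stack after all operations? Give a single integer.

After op 1 (push 10): stack=[10] mem=[0,0,0,0]
After op 2 (dup): stack=[10,10] mem=[0,0,0,0]
After op 3 (/): stack=[1] mem=[0,0,0,0]
After op 4 (RCL M3): stack=[1,0] mem=[0,0,0,0]
After op 5 (/): stack=[0] mem=[0,0,0,0]
After op 6 (STO M0): stack=[empty] mem=[0,0,0,0]
After op 7 (push 2): stack=[2] mem=[0,0,0,0]
After op 8 (RCL M0): stack=[2,0] mem=[0,0,0,0]
After op 9 (-): stack=[2] mem=[0,0,0,0]
After op 10 (push 9): stack=[2,9] mem=[0,0,0,0]
After op 11 (+): stack=[11] mem=[0,0,0,0]
After op 12 (push 4): stack=[11,4] mem=[0,0,0,0]
After op 13 (push 10): stack=[11,4,10] mem=[0,0,0,0]
After op 14 (/): stack=[11,0] mem=[0,0,0,0]
After op 15 (STO M0): stack=[11] mem=[0,0,0,0]

Answer: 11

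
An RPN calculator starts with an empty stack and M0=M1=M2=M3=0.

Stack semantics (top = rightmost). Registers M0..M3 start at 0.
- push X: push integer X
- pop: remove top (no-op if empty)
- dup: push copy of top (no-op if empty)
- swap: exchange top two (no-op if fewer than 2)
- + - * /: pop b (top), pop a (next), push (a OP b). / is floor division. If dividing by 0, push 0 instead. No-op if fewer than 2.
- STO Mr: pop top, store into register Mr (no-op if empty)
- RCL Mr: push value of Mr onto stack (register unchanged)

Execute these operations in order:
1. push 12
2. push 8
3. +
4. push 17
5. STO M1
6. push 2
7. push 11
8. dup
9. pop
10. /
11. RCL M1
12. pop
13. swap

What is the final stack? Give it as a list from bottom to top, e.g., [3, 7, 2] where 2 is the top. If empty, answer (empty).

Answer: [0, 20]

Derivation:
After op 1 (push 12): stack=[12] mem=[0,0,0,0]
After op 2 (push 8): stack=[12,8] mem=[0,0,0,0]
After op 3 (+): stack=[20] mem=[0,0,0,0]
After op 4 (push 17): stack=[20,17] mem=[0,0,0,0]
After op 5 (STO M1): stack=[20] mem=[0,17,0,0]
After op 6 (push 2): stack=[20,2] mem=[0,17,0,0]
After op 7 (push 11): stack=[20,2,11] mem=[0,17,0,0]
After op 8 (dup): stack=[20,2,11,11] mem=[0,17,0,0]
After op 9 (pop): stack=[20,2,11] mem=[0,17,0,0]
After op 10 (/): stack=[20,0] mem=[0,17,0,0]
After op 11 (RCL M1): stack=[20,0,17] mem=[0,17,0,0]
After op 12 (pop): stack=[20,0] mem=[0,17,0,0]
After op 13 (swap): stack=[0,20] mem=[0,17,0,0]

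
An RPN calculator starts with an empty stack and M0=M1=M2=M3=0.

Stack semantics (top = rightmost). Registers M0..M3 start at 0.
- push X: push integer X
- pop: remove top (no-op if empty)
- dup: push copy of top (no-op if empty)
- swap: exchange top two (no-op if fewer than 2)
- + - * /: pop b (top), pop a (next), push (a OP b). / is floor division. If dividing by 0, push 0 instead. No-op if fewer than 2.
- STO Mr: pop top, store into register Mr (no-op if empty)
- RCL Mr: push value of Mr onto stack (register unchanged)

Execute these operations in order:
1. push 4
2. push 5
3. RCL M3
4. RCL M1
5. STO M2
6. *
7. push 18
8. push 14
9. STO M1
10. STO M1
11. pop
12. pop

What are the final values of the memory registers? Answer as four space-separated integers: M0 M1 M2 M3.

Answer: 0 18 0 0

Derivation:
After op 1 (push 4): stack=[4] mem=[0,0,0,0]
After op 2 (push 5): stack=[4,5] mem=[0,0,0,0]
After op 3 (RCL M3): stack=[4,5,0] mem=[0,0,0,0]
After op 4 (RCL M1): stack=[4,5,0,0] mem=[0,0,0,0]
After op 5 (STO M2): stack=[4,5,0] mem=[0,0,0,0]
After op 6 (*): stack=[4,0] mem=[0,0,0,0]
After op 7 (push 18): stack=[4,0,18] mem=[0,0,0,0]
After op 8 (push 14): stack=[4,0,18,14] mem=[0,0,0,0]
After op 9 (STO M1): stack=[4,0,18] mem=[0,14,0,0]
After op 10 (STO M1): stack=[4,0] mem=[0,18,0,0]
After op 11 (pop): stack=[4] mem=[0,18,0,0]
After op 12 (pop): stack=[empty] mem=[0,18,0,0]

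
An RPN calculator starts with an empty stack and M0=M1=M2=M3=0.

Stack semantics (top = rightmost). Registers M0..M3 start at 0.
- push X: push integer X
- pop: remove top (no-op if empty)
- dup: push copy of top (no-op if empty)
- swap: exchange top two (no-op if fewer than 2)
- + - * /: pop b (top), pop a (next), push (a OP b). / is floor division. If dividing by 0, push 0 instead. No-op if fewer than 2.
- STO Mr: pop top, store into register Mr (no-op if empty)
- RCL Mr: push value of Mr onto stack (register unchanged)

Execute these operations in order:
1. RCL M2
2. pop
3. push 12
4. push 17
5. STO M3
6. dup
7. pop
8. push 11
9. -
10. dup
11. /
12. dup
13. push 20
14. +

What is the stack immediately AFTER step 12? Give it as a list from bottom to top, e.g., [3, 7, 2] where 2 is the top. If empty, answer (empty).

After op 1 (RCL M2): stack=[0] mem=[0,0,0,0]
After op 2 (pop): stack=[empty] mem=[0,0,0,0]
After op 3 (push 12): stack=[12] mem=[0,0,0,0]
After op 4 (push 17): stack=[12,17] mem=[0,0,0,0]
After op 5 (STO M3): stack=[12] mem=[0,0,0,17]
After op 6 (dup): stack=[12,12] mem=[0,0,0,17]
After op 7 (pop): stack=[12] mem=[0,0,0,17]
After op 8 (push 11): stack=[12,11] mem=[0,0,0,17]
After op 9 (-): stack=[1] mem=[0,0,0,17]
After op 10 (dup): stack=[1,1] mem=[0,0,0,17]
After op 11 (/): stack=[1] mem=[0,0,0,17]
After op 12 (dup): stack=[1,1] mem=[0,0,0,17]

[1, 1]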